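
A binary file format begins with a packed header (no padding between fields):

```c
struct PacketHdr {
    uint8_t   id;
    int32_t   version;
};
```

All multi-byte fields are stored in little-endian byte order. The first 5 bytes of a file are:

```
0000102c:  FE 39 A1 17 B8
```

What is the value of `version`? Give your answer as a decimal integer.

`version` follows `id` (1 byte), so it starts at byte offset 1 and occupies 4 bytes.
Bytes at offsets 1..4: 39 A1 17 B8.
Little-endian: lowest address holds the least-significant byte.
Reassemble most-significant byte first: B8 17 A1 39 → 0xB817A139.
Top bit is set, so as a signed 32-bit value this is 0xB817A139 − 2^32 = -1206410951.

-1206410951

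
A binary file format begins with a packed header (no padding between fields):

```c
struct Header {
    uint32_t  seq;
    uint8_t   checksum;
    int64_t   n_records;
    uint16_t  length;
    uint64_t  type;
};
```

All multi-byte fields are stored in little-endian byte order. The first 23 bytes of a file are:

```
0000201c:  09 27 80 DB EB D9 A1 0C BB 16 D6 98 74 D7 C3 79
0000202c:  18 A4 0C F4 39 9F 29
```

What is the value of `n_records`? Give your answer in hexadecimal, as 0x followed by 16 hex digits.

0x7498D616BB0CA1D9

`n_records` follows `seq` (4 B), `checksum` (1 B), so it starts at offset 4 + 1 = 5 and occupies 8 bytes.
Bytes at offsets 5..12: D9 A1 0C BB 16 D6 98 74.
Little-endian: lowest address holds the least-significant byte.
Reassemble most-significant byte first: 74 98 D6 16 BB 0C A1 D9 → 0x7498D616BB0CA1D9.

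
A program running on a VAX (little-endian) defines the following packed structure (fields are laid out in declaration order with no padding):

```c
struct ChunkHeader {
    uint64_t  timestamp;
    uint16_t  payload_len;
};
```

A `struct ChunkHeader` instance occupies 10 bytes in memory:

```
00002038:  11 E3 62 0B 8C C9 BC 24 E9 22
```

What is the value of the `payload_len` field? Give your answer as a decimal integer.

8937

`payload_len` follows `timestamp` (8 bytes), so it starts at byte offset 8 and occupies 2 bytes.
Bytes at offsets 8..9: E9 22.
Little-endian: lowest address holds the least-significant byte.
Reassemble most-significant byte first: 22 E9 → 0x22E9.
0x22E9 = 8937.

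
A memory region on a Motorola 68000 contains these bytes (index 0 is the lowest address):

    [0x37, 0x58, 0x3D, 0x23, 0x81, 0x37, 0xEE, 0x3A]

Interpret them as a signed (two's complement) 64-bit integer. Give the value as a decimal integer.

Big-endian stores the most-significant byte at the lowest address.
The bytes are already most-significant first: 0x37583D238137EE3A.
0x37583D238137EE3A = 3988004692737650234.

3988004692737650234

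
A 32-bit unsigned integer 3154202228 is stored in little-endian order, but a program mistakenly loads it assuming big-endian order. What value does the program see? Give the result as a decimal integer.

3154202228 in 32-bit hexadecimal is 0xBC014E74.
Stored little-endian, the bytes at ascending addresses are 74 4E 01 BC.
Read back as big-endian, the last byte is least significant, giving 0x744E01BC.
0x744E01BC = 1951269308.

1951269308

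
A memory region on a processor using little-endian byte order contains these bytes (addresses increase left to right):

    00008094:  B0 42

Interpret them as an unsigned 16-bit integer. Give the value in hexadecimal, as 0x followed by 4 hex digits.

0x42B0

Little-endian: lowest address holds the least-significant byte.
Reassemble most-significant byte first: 42 B0 → 0x42B0.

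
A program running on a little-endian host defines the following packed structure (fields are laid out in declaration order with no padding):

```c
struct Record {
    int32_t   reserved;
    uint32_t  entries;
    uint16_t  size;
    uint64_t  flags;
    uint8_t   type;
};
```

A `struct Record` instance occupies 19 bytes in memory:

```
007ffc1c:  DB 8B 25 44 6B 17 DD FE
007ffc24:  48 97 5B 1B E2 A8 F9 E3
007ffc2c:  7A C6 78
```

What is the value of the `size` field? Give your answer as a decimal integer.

38728

`size` follows `reserved` (4 B), `entries` (4 B), so it starts at offset 4 + 4 = 8 and occupies 2 bytes.
Bytes at offsets 8..9: 48 97.
In little-endian order the low byte comes first in memory.
Reassemble most-significant byte first: 97 48 → 0x9748.
0x9748 = 38728.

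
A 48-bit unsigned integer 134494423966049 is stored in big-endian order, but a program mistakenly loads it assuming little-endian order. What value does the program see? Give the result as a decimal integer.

134494423966049 in 48-bit hexadecimal is 0x7A526C5D6161.
Stored big-endian, the bytes at ascending addresses are 7A 52 6C 5D 61 61.
Read back as little-endian, the first byte is least significant, giving 0x61615D6C527A.
0x61615D6C527A = 107070807102074.

107070807102074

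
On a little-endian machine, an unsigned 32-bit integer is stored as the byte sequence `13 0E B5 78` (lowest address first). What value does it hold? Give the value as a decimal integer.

2025131539

Little-endian stores the least-significant byte at the lowest address.
Reassemble most-significant byte first: 78 B5 0E 13 → 0x78B50E13.
0x78B50E13 = 2025131539.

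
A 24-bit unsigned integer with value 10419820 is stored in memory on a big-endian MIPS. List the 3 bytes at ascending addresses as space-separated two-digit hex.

10419820 in hexadecimal, padded to 24 bits, is 0x9EFE6C.
Split into bytes (most-significant first): 9E FE 6C.
Big-endian stores the most-significant byte at the lowest address.
So the memory order matches the most-significant-first order: 9E FE 6C.

9E FE 6C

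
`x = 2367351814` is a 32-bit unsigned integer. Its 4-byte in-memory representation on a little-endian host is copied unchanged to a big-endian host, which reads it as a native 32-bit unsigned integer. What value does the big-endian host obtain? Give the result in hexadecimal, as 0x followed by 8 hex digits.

0x06EC1A8D

2367351814 in 32-bit hexadecimal is 0x8D1AEC06.
Stored little-endian, the bytes at ascending addresses are 06 EC 1A 8D.
Read back as big-endian, the last byte is least significant, giving 0x06EC1A8D.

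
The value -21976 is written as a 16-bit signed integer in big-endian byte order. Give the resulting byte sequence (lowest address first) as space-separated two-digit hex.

AA 28

Two's complement of -21976 in 16 bits: 21976 = 0x55D8; invert → 0xAA27; add 1 → 0xAA28.
Split into bytes (most-significant first): AA 28.
Big-endian: lowest address holds the most-significant byte.
So the memory order matches the most-significant-first order: AA 28.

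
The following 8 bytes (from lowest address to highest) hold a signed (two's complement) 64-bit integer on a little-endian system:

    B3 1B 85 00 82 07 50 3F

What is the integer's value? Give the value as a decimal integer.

In little-endian order the low byte comes first in memory.
Reassemble most-significant byte first: 3F 50 07 82 00 85 1B B3 → 0x3F50078200851BB3.
0x3F50078200851BB3 = 4562154677462178739.

4562154677462178739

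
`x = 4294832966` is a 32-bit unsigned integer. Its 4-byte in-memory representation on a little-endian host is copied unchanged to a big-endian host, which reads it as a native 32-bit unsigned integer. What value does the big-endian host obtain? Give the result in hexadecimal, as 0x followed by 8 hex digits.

0x46F3FDFF

4294832966 in 32-bit hexadecimal is 0xFFFDF346.
Stored little-endian, the bytes at ascending addresses are 46 F3 FD FF.
Read back as big-endian, the last byte is least significant, giving 0x46F3FDFF.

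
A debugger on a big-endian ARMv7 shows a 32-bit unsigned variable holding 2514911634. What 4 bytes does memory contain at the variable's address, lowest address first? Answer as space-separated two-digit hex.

2514911634 in hexadecimal, padded to 32 bits, is 0x95E68192.
Split into bytes (most-significant first): 95 E6 81 92.
Big-endian stores the most-significant byte at the lowest address.
So the memory order matches the most-significant-first order: 95 E6 81 92.

95 E6 81 92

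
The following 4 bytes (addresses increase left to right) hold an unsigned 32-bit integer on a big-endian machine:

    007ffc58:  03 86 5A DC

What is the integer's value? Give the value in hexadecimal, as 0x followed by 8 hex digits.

0x03865ADC

Big-endian stores the most-significant byte at the lowest address.
The bytes are already most-significant first: 0x03865ADC.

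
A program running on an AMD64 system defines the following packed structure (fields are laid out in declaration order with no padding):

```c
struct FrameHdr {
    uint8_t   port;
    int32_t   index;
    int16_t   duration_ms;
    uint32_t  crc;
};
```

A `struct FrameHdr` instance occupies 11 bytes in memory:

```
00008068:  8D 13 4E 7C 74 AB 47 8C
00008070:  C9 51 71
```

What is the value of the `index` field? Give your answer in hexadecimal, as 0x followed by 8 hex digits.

0x747C4E13

`index` follows `port` (1 byte), so it starts at byte offset 1 and occupies 4 bytes.
Bytes at offsets 1..4: 13 4E 7C 74.
Little-endian stores the least-significant byte at the lowest address.
Reassemble most-significant byte first: 74 7C 4E 13 → 0x747C4E13.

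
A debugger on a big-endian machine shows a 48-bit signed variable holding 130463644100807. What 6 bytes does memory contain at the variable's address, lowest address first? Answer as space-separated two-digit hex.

130463644100807 in hexadecimal, padded to 48 bits, is 0x76A7EF29A8C7.
Split into bytes (most-significant first): 76 A7 EF 29 A8 C7.
Big-endian: lowest address holds the most-significant byte.
So the memory order matches the most-significant-first order: 76 A7 EF 29 A8 C7.

76 A7 EF 29 A8 C7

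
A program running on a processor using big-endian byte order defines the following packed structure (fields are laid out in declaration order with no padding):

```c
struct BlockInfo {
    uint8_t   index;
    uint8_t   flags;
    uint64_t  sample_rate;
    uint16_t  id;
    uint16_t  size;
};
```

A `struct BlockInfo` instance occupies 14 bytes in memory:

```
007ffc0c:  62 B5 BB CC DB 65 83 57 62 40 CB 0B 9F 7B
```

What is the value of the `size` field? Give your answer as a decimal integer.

`size` follows `index` (1 B), `flags` (1 B), `sample_rate` (8 B), `id` (2 B), so it starts at offset 1 + 1 + 8 + 2 = 12 and occupies 2 bytes.
Bytes at offsets 12..13: 9F 7B.
In big-endian order the high byte comes first in memory.
The bytes are already most-significant first: 0x9F7B.
0x9F7B = 40827.

40827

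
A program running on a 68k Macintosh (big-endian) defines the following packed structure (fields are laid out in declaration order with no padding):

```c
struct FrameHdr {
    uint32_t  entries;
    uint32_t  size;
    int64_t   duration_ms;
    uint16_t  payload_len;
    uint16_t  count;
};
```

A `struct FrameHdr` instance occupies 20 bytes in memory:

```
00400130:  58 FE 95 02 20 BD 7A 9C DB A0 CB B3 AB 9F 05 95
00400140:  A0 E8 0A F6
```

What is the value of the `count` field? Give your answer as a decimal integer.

`count` follows `entries` (4 B), `size` (4 B), `duration_ms` (8 B), `payload_len` (2 B), so it starts at offset 4 + 4 + 8 + 2 = 18 and occupies 2 bytes.
Bytes at offsets 18..19: 0A F6.
Big-endian stores the most-significant byte at the lowest address.
The bytes are already most-significant first: 0x0AF6.
0x0AF6 = 2806.

2806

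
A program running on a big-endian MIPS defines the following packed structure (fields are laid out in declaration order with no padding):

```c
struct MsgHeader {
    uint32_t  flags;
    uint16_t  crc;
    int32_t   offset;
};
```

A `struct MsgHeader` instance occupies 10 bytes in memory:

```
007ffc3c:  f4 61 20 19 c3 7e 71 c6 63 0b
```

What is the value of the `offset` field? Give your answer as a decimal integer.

1908826891

`offset` follows `flags` (4 B), `crc` (2 B), so it starts at offset 4 + 2 = 6 and occupies 4 bytes.
Bytes at offsets 6..9: 71 C6 63 0B.
Big-endian: lowest address holds the most-significant byte.
The bytes are already most-significant first: 0x71C6630B.
0x71C6630B = 1908826891.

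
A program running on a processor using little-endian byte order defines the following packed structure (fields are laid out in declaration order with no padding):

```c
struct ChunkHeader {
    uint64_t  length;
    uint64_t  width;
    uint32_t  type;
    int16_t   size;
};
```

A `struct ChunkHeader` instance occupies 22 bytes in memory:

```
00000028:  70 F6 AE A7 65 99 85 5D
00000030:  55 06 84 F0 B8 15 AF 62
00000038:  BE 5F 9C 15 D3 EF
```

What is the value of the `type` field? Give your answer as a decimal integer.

362569662

`type` follows `length` (8 B), `width` (8 B), so it starts at offset 8 + 8 = 16 and occupies 4 bytes.
Bytes at offsets 16..19: BE 5F 9C 15.
Little-endian stores the least-significant byte at the lowest address.
Reassemble most-significant byte first: 15 9C 5F BE → 0x159C5FBE.
0x159C5FBE = 362569662.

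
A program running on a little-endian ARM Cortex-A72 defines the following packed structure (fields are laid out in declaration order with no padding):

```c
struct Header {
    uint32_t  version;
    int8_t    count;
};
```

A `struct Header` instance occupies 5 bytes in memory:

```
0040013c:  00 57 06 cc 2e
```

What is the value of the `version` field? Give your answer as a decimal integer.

3422967552

`version` is the first field, at byte offset 0, occupying 4 bytes.
Bytes at offsets 0..3: 00 57 06 CC.
Little-endian: lowest address holds the least-significant byte.
Reassemble most-significant byte first: CC 06 57 00 → 0xCC065700.
0xCC065700 = 3422967552.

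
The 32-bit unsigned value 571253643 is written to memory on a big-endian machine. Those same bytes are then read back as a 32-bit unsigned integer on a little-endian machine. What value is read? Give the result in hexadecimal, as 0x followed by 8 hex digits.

0x8BA30C22

571253643 in 32-bit hexadecimal is 0x220CA38B.
Stored big-endian, the bytes at ascending addresses are 22 0C A3 8B.
Read back as little-endian, the first byte is least significant, giving 0x8BA30C22.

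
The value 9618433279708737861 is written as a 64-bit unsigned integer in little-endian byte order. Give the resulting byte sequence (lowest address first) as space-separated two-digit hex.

45 B1 D5 74 1B 8A 7B 85

9618433279708737861 in hexadecimal, padded to 64 bits, is 0x857B8A1B74D5B145.
Split into bytes (most-significant first): 85 7B 8A 1B 74 D5 B1 45.
Little-endian stores the least-significant byte at the lowest address.
So at ascending addresses the bytes are 45 B1 D5 74 1B 8A 7B 85.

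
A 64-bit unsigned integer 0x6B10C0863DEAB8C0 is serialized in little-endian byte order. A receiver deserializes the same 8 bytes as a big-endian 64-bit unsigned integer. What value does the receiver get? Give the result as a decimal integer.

13887107000971563115

Stored little-endian, the bytes at ascending addresses are C0 B8 EA 3D 86 C0 10 6B.
Read back as big-endian, the last byte is least significant, giving 0xC0B8EA3D86C0106B.
0xC0B8EA3D86C0106B = 13887107000971563115.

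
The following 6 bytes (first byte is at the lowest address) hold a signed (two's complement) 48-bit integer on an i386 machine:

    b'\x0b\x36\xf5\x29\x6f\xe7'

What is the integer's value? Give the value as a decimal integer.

-27010345388533

Little-endian: lowest address holds the least-significant byte.
Reassemble most-significant byte first: E7 6F 29 F5 36 0B → 0xE76F29F5360B.
Top bit is set, so as a signed 48-bit value this is 0xE76F29F5360B − 2^48 = -27010345388533.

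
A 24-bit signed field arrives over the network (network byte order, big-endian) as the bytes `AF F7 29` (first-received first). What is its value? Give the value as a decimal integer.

In big-endian order the high byte comes first in memory.
The bytes are already most-significant first: 0xAFF729.
Top bit is set, so as a signed 24-bit value this is 0xAFF729 − 2^24 = -5245143.

-5245143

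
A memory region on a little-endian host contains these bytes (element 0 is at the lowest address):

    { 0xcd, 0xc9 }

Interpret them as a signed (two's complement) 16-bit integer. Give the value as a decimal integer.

-13875

Little-endian: lowest address holds the least-significant byte.
Reassemble most-significant byte first: C9 CD → 0xC9CD.
Top bit is set, so as a signed 16-bit value this is 0xC9CD − 2^16 = -13875.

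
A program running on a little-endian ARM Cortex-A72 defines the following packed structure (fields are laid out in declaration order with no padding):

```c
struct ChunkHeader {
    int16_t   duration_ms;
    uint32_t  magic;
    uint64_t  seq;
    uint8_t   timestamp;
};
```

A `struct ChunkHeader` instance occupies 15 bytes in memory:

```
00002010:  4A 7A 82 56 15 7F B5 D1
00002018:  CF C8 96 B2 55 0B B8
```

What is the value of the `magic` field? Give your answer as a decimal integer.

2132104834

`magic` follows `duration_ms` (2 bytes), so it starts at byte offset 2 and occupies 4 bytes.
Bytes at offsets 2..5: 82 56 15 7F.
In little-endian order the low byte comes first in memory.
Reassemble most-significant byte first: 7F 15 56 82 → 0x7F155682.
0x7F155682 = 2132104834.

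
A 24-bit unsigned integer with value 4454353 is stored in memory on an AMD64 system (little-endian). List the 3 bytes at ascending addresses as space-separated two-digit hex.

D1 F7 43

4454353 in hexadecimal, padded to 24 bits, is 0x43F7D1.
Split into bytes (most-significant first): 43 F7 D1.
In little-endian order the low byte comes first in memory.
So at ascending addresses the bytes are D1 F7 43.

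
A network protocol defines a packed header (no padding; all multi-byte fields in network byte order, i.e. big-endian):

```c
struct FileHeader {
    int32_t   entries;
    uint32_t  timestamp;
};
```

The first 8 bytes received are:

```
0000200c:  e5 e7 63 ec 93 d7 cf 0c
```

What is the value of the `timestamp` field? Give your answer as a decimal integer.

`timestamp` follows `entries` (4 bytes), so it starts at byte offset 4 and occupies 4 bytes.
Bytes at offsets 4..7: 93 D7 CF 0C.
Big-endian: lowest address holds the most-significant byte.
The bytes are already most-significant first: 0x93D7CF0C.
0x93D7CF0C = 2480393996.

2480393996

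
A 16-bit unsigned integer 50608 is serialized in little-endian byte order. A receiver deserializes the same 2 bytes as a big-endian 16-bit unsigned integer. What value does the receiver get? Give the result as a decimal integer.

50608 in 16-bit hexadecimal is 0xC5B0.
Stored little-endian, the bytes at ascending addresses are B0 C5.
Read back as big-endian, the last byte is least significant, giving 0xB0C5.
0xB0C5 = 45253.

45253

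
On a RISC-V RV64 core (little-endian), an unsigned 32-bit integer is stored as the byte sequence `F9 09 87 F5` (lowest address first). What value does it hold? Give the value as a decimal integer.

In little-endian order the low byte comes first in memory.
Reassemble most-significant byte first: F5 87 09 F9 → 0xF58709F9.
0xF58709F9 = 4119267833.

4119267833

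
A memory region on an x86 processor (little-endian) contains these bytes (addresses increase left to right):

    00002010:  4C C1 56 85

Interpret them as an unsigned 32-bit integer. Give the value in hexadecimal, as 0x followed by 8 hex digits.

0x8556C14C

Little-endian: lowest address holds the least-significant byte.
Reassemble most-significant byte first: 85 56 C1 4C → 0x8556C14C.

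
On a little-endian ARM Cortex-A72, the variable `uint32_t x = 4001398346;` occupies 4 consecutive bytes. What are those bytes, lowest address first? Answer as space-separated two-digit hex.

4001398346 in hexadecimal, padded to 32 bits, is 0xEE807E4A.
Split into bytes (most-significant first): EE 80 7E 4A.
Little-endian stores the least-significant byte at the lowest address.
So at ascending addresses the bytes are 4A 7E 80 EE.

4A 7E 80 EE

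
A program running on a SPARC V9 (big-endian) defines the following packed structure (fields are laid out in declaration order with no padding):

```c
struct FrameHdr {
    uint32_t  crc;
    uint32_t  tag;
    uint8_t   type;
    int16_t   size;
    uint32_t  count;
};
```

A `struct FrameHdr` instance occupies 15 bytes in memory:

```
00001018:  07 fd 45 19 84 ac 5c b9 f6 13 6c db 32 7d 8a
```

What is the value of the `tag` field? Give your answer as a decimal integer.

`tag` follows `crc` (4 bytes), so it starts at byte offset 4 and occupies 4 bytes.
Bytes at offsets 4..7: 84 AC 5C B9.
Big-endian stores the most-significant byte at the lowest address.
The bytes are already most-significant first: 0x84AC5CB9.
0x84AC5CB9 = 2225888441.

2225888441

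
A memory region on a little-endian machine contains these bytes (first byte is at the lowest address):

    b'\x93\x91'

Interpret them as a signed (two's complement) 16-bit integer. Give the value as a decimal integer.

-28269

Little-endian stores the least-significant byte at the lowest address.
Reassemble most-significant byte first: 91 93 → 0x9193.
Top bit is set, so as a signed 16-bit value this is 0x9193 − 2^16 = -28269.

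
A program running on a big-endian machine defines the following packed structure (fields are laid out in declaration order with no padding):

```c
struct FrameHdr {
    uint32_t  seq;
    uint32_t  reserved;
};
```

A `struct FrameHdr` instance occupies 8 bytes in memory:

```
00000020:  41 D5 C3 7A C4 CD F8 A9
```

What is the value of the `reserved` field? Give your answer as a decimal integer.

`reserved` follows `seq` (4 bytes), so it starts at byte offset 4 and occupies 4 bytes.
Bytes at offsets 4..7: C4 CD F8 A9.
Big-endian: lowest address holds the most-significant byte.
The bytes are already most-significant first: 0xC4CDF8A9.
0xC4CDF8A9 = 3301832873.

3301832873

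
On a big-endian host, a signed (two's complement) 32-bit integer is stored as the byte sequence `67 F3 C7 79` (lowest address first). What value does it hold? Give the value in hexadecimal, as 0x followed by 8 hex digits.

Big-endian stores the most-significant byte at the lowest address.
The bytes are already most-significant first: 0x67F3C779.

0x67F3C779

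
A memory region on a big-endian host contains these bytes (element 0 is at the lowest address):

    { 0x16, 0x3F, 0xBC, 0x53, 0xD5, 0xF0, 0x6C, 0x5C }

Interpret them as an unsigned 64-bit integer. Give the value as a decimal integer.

Big-endian stores the most-significant byte at the lowest address.
The bytes are already most-significant first: 0x163FBC53D5F06C5C.
0x163FBC53D5F06C5C = 1603207060624796764.

1603207060624796764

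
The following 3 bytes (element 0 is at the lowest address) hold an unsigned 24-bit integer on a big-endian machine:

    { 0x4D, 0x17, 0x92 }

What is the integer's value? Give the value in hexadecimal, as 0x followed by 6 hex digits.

Big-endian stores the most-significant byte at the lowest address.
The bytes are already most-significant first: 0x4D1792.

0x4D1792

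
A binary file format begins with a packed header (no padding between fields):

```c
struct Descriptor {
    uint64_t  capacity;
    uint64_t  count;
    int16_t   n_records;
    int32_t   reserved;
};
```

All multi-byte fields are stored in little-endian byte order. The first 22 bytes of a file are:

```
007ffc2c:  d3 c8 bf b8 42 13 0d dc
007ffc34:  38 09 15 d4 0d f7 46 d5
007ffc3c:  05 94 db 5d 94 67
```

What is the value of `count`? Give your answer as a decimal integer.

15368242417213180216

`count` follows `capacity` (8 bytes), so it starts at byte offset 8 and occupies 8 bytes.
Bytes at offsets 8..15: 38 09 15 D4 0D F7 46 D5.
Little-endian: lowest address holds the least-significant byte.
Reassemble most-significant byte first: D5 46 F7 0D D4 15 09 38 → 0xD546F70DD4150938.
0xD546F70DD4150938 = 15368242417213180216.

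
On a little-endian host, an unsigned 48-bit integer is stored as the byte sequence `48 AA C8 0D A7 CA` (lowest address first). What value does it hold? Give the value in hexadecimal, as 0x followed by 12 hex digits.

0xCAA70DC8AA48

Little-endian: lowest address holds the least-significant byte.
Reassemble most-significant byte first: CA A7 0D C8 AA 48 → 0xCAA70DC8AA48.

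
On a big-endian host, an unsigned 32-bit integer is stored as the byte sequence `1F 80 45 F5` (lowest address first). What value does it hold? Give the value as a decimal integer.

In big-endian order the high byte comes first in memory.
The bytes are already most-significant first: 0x1F8045F5.
0x1F8045F5 = 528500213.

528500213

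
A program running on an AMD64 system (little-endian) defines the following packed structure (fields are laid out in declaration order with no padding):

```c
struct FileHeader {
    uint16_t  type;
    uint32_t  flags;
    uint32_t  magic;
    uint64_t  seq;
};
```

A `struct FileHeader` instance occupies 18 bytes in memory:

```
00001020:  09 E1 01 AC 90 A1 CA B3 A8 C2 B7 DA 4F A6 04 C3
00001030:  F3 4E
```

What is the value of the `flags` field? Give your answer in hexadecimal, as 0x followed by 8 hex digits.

`flags` follows `type` (2 bytes), so it starts at byte offset 2 and occupies 4 bytes.
Bytes at offsets 2..5: 01 AC 90 A1.
Little-endian stores the least-significant byte at the lowest address.
Reassemble most-significant byte first: A1 90 AC 01 → 0xA190AC01.

0xA190AC01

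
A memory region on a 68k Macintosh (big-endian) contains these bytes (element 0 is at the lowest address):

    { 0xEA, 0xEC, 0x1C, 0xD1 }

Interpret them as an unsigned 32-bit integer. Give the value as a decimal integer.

3941342417

Big-endian: lowest address holds the most-significant byte.
The bytes are already most-significant first: 0xEAEC1CD1.
0xEAEC1CD1 = 3941342417.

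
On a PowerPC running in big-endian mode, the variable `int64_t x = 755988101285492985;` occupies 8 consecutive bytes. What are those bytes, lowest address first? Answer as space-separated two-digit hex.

755988101285492985 in hexadecimal, padded to 64 bits, is 0x0A7DCF2C378B38F9.
Split into bytes (most-significant first): 0A 7D CF 2C 37 8B 38 F9.
In big-endian order the high byte comes first in memory.
So the memory order matches the most-significant-first order: 0A 7D CF 2C 37 8B 38 F9.

0A 7D CF 2C 37 8B 38 F9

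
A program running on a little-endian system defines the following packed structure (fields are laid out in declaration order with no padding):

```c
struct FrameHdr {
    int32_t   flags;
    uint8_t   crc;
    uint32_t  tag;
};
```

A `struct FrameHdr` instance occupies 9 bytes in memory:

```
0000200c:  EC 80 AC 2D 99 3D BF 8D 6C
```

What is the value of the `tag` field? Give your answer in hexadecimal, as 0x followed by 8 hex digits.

0x6C8DBF3D

`tag` follows `flags` (4 B), `crc` (1 B), so it starts at offset 4 + 1 = 5 and occupies 4 bytes.
Bytes at offsets 5..8: 3D BF 8D 6C.
In little-endian order the low byte comes first in memory.
Reassemble most-significant byte first: 6C 8D BF 3D → 0x6C8DBF3D.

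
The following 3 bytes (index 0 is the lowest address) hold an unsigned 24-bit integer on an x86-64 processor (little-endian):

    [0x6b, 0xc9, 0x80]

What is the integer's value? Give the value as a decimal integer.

Little-endian: lowest address holds the least-significant byte.
Reassemble most-significant byte first: 80 C9 6B → 0x80C96B.
0x80C96B = 8440171.

8440171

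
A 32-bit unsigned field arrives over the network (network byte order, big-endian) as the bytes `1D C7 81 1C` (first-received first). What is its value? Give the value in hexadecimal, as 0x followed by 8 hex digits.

In big-endian order the high byte comes first in memory.
The bytes are already most-significant first: 0x1DC7811C.

0x1DC7811C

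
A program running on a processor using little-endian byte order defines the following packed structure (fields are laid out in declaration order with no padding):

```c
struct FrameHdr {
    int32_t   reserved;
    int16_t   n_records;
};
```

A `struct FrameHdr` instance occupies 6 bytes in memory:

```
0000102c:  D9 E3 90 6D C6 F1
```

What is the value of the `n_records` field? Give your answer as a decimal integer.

-3642

`n_records` follows `reserved` (4 bytes), so it starts at byte offset 4 and occupies 2 bytes.
Bytes at offsets 4..5: C6 F1.
Little-endian: lowest address holds the least-significant byte.
Reassemble most-significant byte first: F1 C6 → 0xF1C6.
Top bit is set, so as a signed 16-bit value this is 0xF1C6 − 2^16 = -3642.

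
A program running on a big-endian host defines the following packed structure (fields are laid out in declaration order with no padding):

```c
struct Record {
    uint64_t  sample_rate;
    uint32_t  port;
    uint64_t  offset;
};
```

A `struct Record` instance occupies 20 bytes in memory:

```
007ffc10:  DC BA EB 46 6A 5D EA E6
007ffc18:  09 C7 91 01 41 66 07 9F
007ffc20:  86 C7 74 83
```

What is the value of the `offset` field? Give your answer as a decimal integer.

4712462441832215683

`offset` follows `sample_rate` (8 B), `port` (4 B), so it starts at offset 8 + 4 = 12 and occupies 8 bytes.
Bytes at offsets 12..19: 41 66 07 9F 86 C7 74 83.
Big-endian stores the most-significant byte at the lowest address.
The bytes are already most-significant first: 0x4166079F86C77483.
0x4166079F86C77483 = 4712462441832215683.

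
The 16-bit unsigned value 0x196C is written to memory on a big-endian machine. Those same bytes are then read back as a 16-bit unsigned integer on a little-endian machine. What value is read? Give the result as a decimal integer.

Stored big-endian, the bytes at ascending addresses are 19 6C.
Read back as little-endian, the first byte is least significant, giving 0x6C19.
0x6C19 = 27673.

27673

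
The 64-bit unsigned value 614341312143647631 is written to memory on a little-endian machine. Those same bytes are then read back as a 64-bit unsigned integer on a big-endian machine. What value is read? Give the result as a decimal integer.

10332149391583118856

614341312143647631 in 64-bit hexadecimal is 0x0886942B212B638F.
Stored little-endian, the bytes at ascending addresses are 8F 63 2B 21 2B 94 86 08.
Read back as big-endian, the last byte is least significant, giving 0x8F632B212B948608.
0x8F632B212B948608 = 10332149391583118856.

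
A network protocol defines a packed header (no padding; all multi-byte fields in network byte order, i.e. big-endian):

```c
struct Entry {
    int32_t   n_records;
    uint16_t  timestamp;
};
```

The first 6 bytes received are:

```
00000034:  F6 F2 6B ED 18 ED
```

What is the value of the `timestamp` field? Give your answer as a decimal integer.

6381

`timestamp` follows `n_records` (4 bytes), so it starts at byte offset 4 and occupies 2 bytes.
Bytes at offsets 4..5: 18 ED.
In big-endian order the high byte comes first in memory.
The bytes are already most-significant first: 0x18ED.
0x18ED = 6381.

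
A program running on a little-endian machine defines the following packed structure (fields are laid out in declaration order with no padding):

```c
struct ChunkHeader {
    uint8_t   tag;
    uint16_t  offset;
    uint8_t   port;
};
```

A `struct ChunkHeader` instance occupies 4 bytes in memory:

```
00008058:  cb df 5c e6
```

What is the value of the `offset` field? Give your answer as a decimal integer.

23775

`offset` follows `tag` (1 byte), so it starts at byte offset 1 and occupies 2 bytes.
Bytes at offsets 1..2: DF 5C.
In little-endian order the low byte comes first in memory.
Reassemble most-significant byte first: 5C DF → 0x5CDF.
0x5CDF = 23775.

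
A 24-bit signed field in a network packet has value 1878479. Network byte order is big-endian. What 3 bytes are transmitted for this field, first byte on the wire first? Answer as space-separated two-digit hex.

1C A9 CF

1878479 in hexadecimal, padded to 24 bits, is 0x1CA9CF.
Split into bytes (most-significant first): 1C A9 CF.
Big-endian stores the most-significant byte at the lowest address.
So the memory order matches the most-significant-first order: 1C A9 CF.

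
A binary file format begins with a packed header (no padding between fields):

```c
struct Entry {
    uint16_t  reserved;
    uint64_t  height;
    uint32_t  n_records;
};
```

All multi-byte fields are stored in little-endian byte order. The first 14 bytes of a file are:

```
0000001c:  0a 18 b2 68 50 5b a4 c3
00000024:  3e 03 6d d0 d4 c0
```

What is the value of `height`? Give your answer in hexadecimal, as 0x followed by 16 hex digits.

`height` follows `reserved` (2 bytes), so it starts at byte offset 2 and occupies 8 bytes.
Bytes at offsets 2..9: B2 68 50 5B A4 C3 3E 03.
In little-endian order the low byte comes first in memory.
Reassemble most-significant byte first: 03 3E C3 A4 5B 50 68 B2 → 0x033EC3A45B5068B2.

0x033EC3A45B5068B2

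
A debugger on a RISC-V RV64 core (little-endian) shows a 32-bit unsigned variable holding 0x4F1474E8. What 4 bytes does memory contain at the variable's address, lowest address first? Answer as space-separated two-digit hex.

E8 74 14 4F

Split into bytes (most-significant first): 4F 14 74 E8.
Little-endian stores the least-significant byte at the lowest address.
So at ascending addresses the bytes are E8 74 14 4F.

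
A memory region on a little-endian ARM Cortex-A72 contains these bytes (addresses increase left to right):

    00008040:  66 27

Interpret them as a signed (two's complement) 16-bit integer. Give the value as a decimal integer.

Little-endian: lowest address holds the least-significant byte.
Reassemble most-significant byte first: 27 66 → 0x2766.
0x2766 = 10086.

10086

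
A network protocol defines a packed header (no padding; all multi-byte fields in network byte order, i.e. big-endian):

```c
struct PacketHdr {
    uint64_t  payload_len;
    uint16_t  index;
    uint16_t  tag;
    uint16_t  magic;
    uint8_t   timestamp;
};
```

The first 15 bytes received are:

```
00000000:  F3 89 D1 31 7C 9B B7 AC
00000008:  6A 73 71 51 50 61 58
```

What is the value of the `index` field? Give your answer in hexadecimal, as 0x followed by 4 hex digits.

`index` follows `payload_len` (8 bytes), so it starts at byte offset 8 and occupies 2 bytes.
Bytes at offsets 8..9: 6A 73.
Big-endian: lowest address holds the most-significant byte.
The bytes are already most-significant first: 0x6A73.

0x6A73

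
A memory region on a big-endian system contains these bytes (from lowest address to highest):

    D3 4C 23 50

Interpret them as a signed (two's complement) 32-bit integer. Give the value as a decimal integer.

Big-endian stores the most-significant byte at the lowest address.
The bytes are already most-significant first: 0xD34C2350.
Top bit is set, so as a signed 32-bit value this is 0xD34C2350 − 2^32 = -749984944.

-749984944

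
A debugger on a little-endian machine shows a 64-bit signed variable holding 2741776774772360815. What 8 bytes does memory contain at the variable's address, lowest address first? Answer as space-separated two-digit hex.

2741776774772360815 in hexadecimal, padded to 64 bits, is 0x260CBF7339B9066F.
Split into bytes (most-significant first): 26 0C BF 73 39 B9 06 6F.
In little-endian order the low byte comes first in memory.
So at ascending addresses the bytes are 6F 06 B9 39 73 BF 0C 26.

6F 06 B9 39 73 BF 0C 26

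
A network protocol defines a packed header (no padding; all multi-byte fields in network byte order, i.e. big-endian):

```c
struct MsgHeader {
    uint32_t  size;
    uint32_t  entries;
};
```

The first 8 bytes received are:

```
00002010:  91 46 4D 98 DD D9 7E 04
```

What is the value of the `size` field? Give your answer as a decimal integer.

`size` is the first field, at byte offset 0, occupying 4 bytes.
Bytes at offsets 0..3: 91 46 4D 98.
Big-endian stores the most-significant byte at the lowest address.
The bytes are already most-significant first: 0x91464D98.
0x91464D98 = 2437303704.

2437303704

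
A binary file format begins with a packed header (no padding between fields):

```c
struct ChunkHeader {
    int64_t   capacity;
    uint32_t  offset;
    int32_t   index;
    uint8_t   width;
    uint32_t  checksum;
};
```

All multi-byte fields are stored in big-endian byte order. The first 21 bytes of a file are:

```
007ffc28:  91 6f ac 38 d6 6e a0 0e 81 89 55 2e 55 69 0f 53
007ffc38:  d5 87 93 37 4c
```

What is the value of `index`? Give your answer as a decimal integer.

1432948563

`index` follows `capacity` (8 B), `offset` (4 B), so it starts at offset 8 + 4 = 12 and occupies 4 bytes.
Bytes at offsets 12..15: 55 69 0F 53.
In big-endian order the high byte comes first in memory.
The bytes are already most-significant first: 0x55690F53.
0x55690F53 = 1432948563.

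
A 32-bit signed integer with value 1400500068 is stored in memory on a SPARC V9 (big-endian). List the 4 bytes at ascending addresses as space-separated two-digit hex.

1400500068 in hexadecimal, padded to 32 bits, is 0x5379EF64.
Split into bytes (most-significant first): 53 79 EF 64.
Big-endian: lowest address holds the most-significant byte.
So the memory order matches the most-significant-first order: 53 79 EF 64.

53 79 EF 64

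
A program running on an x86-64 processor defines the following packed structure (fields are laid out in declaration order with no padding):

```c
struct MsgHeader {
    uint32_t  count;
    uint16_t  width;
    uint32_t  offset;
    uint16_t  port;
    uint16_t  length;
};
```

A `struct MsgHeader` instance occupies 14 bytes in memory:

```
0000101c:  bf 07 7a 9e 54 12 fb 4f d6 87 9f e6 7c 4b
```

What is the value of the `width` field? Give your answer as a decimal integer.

`width` follows `count` (4 bytes), so it starts at byte offset 4 and occupies 2 bytes.
Bytes at offsets 4..5: 54 12.
In little-endian order the low byte comes first in memory.
Reassemble most-significant byte first: 12 54 → 0x1254.
0x1254 = 4692.

4692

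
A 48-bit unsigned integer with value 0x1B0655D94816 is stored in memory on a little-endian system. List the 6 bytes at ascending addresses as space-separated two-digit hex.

16 48 D9 55 06 1B

Split into bytes (most-significant first): 1B 06 55 D9 48 16.
Little-endian: lowest address holds the least-significant byte.
So at ascending addresses the bytes are 16 48 D9 55 06 1B.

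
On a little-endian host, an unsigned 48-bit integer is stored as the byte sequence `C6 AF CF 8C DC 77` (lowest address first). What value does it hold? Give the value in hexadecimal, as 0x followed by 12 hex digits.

Little-endian: lowest address holds the least-significant byte.
Reassemble most-significant byte first: 77 DC 8C CF AF C6 → 0x77DC8CCFAFC6.

0x77DC8CCFAFC6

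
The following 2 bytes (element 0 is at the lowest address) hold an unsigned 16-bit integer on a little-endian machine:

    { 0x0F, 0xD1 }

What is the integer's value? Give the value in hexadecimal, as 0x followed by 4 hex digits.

0xD10F

In little-endian order the low byte comes first in memory.
Reassemble most-significant byte first: D1 0F → 0xD10F.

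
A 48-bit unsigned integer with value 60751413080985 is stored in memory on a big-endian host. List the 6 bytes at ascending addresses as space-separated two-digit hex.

60751413080985 in hexadecimal, padded to 48 bits, is 0x3740CA657399.
Split into bytes (most-significant first): 37 40 CA 65 73 99.
Big-endian: lowest address holds the most-significant byte.
So the memory order matches the most-significant-first order: 37 40 CA 65 73 99.

37 40 CA 65 73 99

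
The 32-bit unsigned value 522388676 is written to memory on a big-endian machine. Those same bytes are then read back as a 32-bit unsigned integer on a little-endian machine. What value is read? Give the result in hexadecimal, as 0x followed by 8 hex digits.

522388676 in 32-bit hexadecimal is 0x1F2304C4.
Stored big-endian, the bytes at ascending addresses are 1F 23 04 C4.
Read back as little-endian, the first byte is least significant, giving 0xC404231F.

0xC404231F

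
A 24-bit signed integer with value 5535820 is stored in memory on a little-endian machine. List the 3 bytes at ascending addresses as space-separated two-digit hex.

5535820 in hexadecimal, padded to 24 bits, is 0x54784C.
Split into bytes (most-significant first): 54 78 4C.
In little-endian order the low byte comes first in memory.
So at ascending addresses the bytes are 4C 78 54.

4C 78 54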